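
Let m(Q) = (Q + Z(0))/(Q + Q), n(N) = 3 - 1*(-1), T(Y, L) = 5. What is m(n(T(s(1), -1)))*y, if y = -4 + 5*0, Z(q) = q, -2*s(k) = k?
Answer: -2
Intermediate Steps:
s(k) = -k/2
n(N) = 4 (n(N) = 3 + 1 = 4)
m(Q) = ½ (m(Q) = (Q + 0)/(Q + Q) = Q/((2*Q)) = Q*(1/(2*Q)) = ½)
y = -4 (y = -4 + 0 = -4)
m(n(T(s(1), -1)))*y = (½)*(-4) = -2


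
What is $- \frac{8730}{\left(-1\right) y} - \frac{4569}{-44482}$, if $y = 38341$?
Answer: $\frac{24500343}{74151494} \approx 0.33041$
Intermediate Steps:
$- \frac{8730}{\left(-1\right) y} - \frac{4569}{-44482} = - \frac{8730}{\left(-1\right) 38341} - \frac{4569}{-44482} = - \frac{8730}{-38341} - - \frac{4569}{44482} = \left(-8730\right) \left(- \frac{1}{38341}\right) + \frac{4569}{44482} = \frac{8730}{38341} + \frac{4569}{44482} = \frac{24500343}{74151494}$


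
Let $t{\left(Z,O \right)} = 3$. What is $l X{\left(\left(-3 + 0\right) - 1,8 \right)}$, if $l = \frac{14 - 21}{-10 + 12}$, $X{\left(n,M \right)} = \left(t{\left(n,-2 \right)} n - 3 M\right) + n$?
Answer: $140$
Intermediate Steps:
$X{\left(n,M \right)} = - 3 M + 4 n$ ($X{\left(n,M \right)} = \left(3 n - 3 M\right) + n = \left(- 3 M + 3 n\right) + n = - 3 M + 4 n$)
$l = - \frac{7}{2} \approx -3.5$
$l X{\left(\left(-3 + 0\right) - 1,8 \right)} = - \frac{7 \left(\left(-3\right) 8 + 4 \left(\left(-3 + 0\right) - 1\right)\right)}{2} = - \frac{7 \left(-24 + 4 \left(-3 - 1\right)\right)}{2} = - \frac{7 \left(-24 + 4 \left(-4\right)\right)}{2} = - \frac{7 \left(-24 - 16\right)}{2} = \left(- \frac{7}{2}\right) \left(-40\right) = 140$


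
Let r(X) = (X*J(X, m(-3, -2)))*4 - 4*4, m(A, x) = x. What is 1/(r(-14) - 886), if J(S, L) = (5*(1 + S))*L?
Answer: -1/8182 ≈ -0.00012222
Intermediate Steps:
J(S, L) = L*(5 + 5*S) (J(S, L) = (5 + 5*S)*L = L*(5 + 5*S))
r(X) = -16 + 4*X*(-10 - 10*X) (r(X) = (X*(5*(-2)*(1 + X)))*4 - 4*4 = (X*(-10 - 10*X))*4 - 16 = 4*X*(-10 - 10*X) - 16 = -16 + 4*X*(-10 - 10*X))
1/(r(-14) - 886) = 1/((-16 - 40*(-14)*(1 - 14)) - 886) = 1/((-16 - 40*(-14)*(-13)) - 886) = 1/((-16 - 7280) - 886) = 1/(-7296 - 886) = 1/(-8182) = -1/8182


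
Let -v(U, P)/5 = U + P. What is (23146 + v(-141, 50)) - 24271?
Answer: -670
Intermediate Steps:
v(U, P) = -5*P - 5*U (v(U, P) = -5*(U + P) = -5*(P + U) = -5*P - 5*U)
(23146 + v(-141, 50)) - 24271 = (23146 + (-5*50 - 5*(-141))) - 24271 = (23146 + (-250 + 705)) - 24271 = (23146 + 455) - 24271 = 23601 - 24271 = -670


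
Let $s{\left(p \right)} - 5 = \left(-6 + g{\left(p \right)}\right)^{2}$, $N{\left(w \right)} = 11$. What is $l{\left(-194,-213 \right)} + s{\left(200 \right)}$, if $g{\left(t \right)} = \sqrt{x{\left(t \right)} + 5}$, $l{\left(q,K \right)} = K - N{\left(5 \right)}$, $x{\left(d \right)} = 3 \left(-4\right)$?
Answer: $-219 + \left(6 - i \sqrt{7}\right)^{2} \approx -190.0 - 31.749 i$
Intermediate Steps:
$x{\left(d \right)} = -12$
$l{\left(q,K \right)} = -11 + K$ ($l{\left(q,K \right)} = K - 11 = -11 + K$)
$g{\left(t \right)} = i \sqrt{7}$ ($g{\left(t \right)} = \sqrt{-12 + 5} = \sqrt{-7} = i \sqrt{7}$)
$s{\left(p \right)} = 5 + \left(-6 + i \sqrt{7}\right)^{2}$
$l{\left(-194,-213 \right)} + s{\left(200 \right)} = \left(-11 - 213\right) + \left(34 - 12 i \sqrt{7}\right) = -224 + \left(34 - 12 i \sqrt{7}\right) = -190 - 12 i \sqrt{7}$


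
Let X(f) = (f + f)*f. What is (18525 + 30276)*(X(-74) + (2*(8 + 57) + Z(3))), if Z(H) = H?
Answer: 540959085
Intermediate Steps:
X(f) = 2*f**2 (X(f) = (2*f)*f = 2*f**2)
(18525 + 30276)*(X(-74) + (2*(8 + 57) + Z(3))) = (18525 + 30276)*(2*(-74)**2 + (2*(8 + 57) + 3)) = 48801*(2*5476 + (2*65 + 3)) = 48801*(10952 + (130 + 3)) = 48801*(10952 + 133) = 48801*11085 = 540959085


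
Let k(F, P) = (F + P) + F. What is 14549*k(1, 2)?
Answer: 58196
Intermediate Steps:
k(F, P) = P + 2*F
14549*k(1, 2) = 14549*(2 + 2*1) = 14549*(2 + 2) = 14549*4 = 58196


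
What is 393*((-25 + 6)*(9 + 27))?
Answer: -268812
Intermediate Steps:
393*((-25 + 6)*(9 + 27)) = 393*(-19*36) = 393*(-684) = -268812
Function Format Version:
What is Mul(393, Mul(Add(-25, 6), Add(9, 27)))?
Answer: -268812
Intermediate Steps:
Mul(393, Mul(Add(-25, 6), Add(9, 27))) = Mul(393, Mul(-19, 36)) = Mul(393, -684) = -268812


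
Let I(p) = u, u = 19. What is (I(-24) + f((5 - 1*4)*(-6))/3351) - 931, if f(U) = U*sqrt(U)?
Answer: -912 - 2*I*sqrt(6)/1117 ≈ -912.0 - 0.0043858*I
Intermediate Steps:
I(p) = 19
f(U) = U**(3/2)
(I(-24) + f((5 - 1*4)*(-6))/3351) - 931 = (19 + ((5 - 1*4)*(-6))**(3/2)/3351) - 931 = (19 + ((5 - 4)*(-6))**(3/2)*(1/3351)) - 931 = (19 + (1*(-6))**(3/2)*(1/3351)) - 931 = (19 + (-6)**(3/2)*(1/3351)) - 931 = (19 - 6*I*sqrt(6)*(1/3351)) - 931 = (19 - 2*I*sqrt(6)/1117) - 931 = -912 - 2*I*sqrt(6)/1117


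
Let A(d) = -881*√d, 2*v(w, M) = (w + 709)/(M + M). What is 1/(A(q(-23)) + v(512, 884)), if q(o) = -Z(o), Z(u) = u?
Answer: -4317456/223205125222247 - 11015403776*√23/223205125222247 ≈ -0.00023670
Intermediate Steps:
q(o) = -o
v(w, M) = (709 + w)/(4*M) (v(w, M) = ((w + 709)/(M + M))/2 = ((709 + w)/((2*M)))/2 = ((709 + w)*(1/(2*M)))/2 = ((709 + w)/(2*M))/2 = (709 + w)/(4*M))
1/(A(q(-23)) + v(512, 884)) = 1/(-881*√23 + (¼)*(709 + 512)/884) = 1/(-881*√23 + (¼)*(1/884)*1221) = 1/(-881*√23 + 1221/3536) = 1/(1221/3536 - 881*√23)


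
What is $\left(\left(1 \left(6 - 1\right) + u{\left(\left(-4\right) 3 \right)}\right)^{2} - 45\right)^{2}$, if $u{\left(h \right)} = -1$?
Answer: $841$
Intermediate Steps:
$\left(\left(1 \left(6 - 1\right) + u{\left(\left(-4\right) 3 \right)}\right)^{2} - 45\right)^{2} = \left(\left(1 \left(6 - 1\right) - 1\right)^{2} - 45\right)^{2} = \left(\left(1 \cdot 5 - 1\right)^{2} - 45\right)^{2} = \left(\left(5 - 1\right)^{2} - 45\right)^{2} = \left(4^{2} - 45\right)^{2} = \left(16 - 45\right)^{2} = \left(-29\right)^{2} = 841$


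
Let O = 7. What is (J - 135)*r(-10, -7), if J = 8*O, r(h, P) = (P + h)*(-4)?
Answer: -5372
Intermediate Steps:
r(h, P) = -4*P - 4*h
J = 56 (J = 8*7 = 56)
(J - 135)*r(-10, -7) = (56 - 135)*(-4*(-7) - 4*(-10)) = -79*(28 + 40) = -79*68 = -5372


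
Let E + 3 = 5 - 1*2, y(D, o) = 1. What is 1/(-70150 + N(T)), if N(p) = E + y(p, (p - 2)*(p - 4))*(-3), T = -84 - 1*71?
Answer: -1/70153 ≈ -1.4255e-5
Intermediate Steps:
T = -155 (T = -84 - 71 = -155)
E = 0 (E = -3 + (5 - 1*2) = -3 + (5 - 2) = -3 + 3 = 0)
N(p) = -3 (N(p) = 0 + 1*(-3) = 0 - 3 = -3)
1/(-70150 + N(T)) = 1/(-70150 - 3) = 1/(-70153) = -1/70153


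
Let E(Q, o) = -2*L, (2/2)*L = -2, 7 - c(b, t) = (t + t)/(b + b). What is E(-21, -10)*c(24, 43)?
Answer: 125/6 ≈ 20.833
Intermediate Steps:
c(b, t) = 7 - t/b (c(b, t) = 7 - (t + t)/(b + b) = 7 - 2*t/(2*b) = 7 - 2*t*1/(2*b) = 7 - t/b)
L = -2
E(Q, o) = 4 (E(Q, o) = -2*(-2) = 4)
E(-21, -10)*c(24, 43) = 4*(7 - 1*43/24) = 4*(7 - 1*43*1/24) = 4*(7 - 43/24) = 4*(125/24) = 125/6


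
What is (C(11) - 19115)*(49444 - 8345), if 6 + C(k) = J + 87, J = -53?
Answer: -784456613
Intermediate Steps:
C(k) = 28 (C(k) = -6 + (-53 + 87) = -6 + 34 = 28)
(C(11) - 19115)*(49444 - 8345) = (28 - 19115)*(49444 - 8345) = -19087*41099 = -784456613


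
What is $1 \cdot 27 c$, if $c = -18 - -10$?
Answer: $-216$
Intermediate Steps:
$c = -8$ ($c = -18 + 10 = -8$)
$1 \cdot 27 c = 1 \cdot 27 \left(-8\right) = 27 \left(-8\right) = -216$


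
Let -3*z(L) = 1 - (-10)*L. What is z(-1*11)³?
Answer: 1295029/27 ≈ 47964.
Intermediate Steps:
z(L) = -⅓ - 10*L/3 (z(L) = -(1 - (-10)*L)/3 = -(1 + 10*L)/3 = -⅓ - 10*L/3)
z(-1*11)³ = (-⅓ - (-10)*11/3)³ = (-⅓ - 10/3*(-11))³ = (-⅓ + 110/3)³ = (109/3)³ = 1295029/27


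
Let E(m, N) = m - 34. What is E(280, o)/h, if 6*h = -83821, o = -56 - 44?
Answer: -1476/83821 ≈ -0.017609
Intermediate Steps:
o = -100
E(m, N) = -34 + m
h = -83821/6 (h = (⅙)*(-83821) = -83821/6 ≈ -13970.)
E(280, o)/h = (-34 + 280)/(-83821/6) = 246*(-6/83821) = -1476/83821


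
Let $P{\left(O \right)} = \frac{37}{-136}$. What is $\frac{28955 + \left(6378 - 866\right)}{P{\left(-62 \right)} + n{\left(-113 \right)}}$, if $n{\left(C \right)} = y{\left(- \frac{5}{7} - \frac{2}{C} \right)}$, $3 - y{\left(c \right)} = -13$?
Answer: $\frac{1562504}{713} \approx 2191.4$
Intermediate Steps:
$y{\left(c \right)} = 16$ ($y{\left(c \right)} = 3 - -13 = 3 + 13 = 16$)
$n{\left(C \right)} = 16$
$P{\left(O \right)} = - \frac{37}{136}$ ($P{\left(O \right)} = 37 \left(- \frac{1}{136}\right) = - \frac{37}{136}$)
$\frac{28955 + \left(6378 - 866\right)}{P{\left(-62 \right)} + n{\left(-113 \right)}} = \frac{28955 + \left(6378 - 866\right)}{- \frac{37}{136} + 16} = \frac{28955 + 5512}{\frac{2139}{136}} = 34467 \cdot \frac{136}{2139} = \frac{1562504}{713}$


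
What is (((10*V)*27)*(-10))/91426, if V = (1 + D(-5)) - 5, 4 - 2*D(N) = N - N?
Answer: 2700/45713 ≈ 0.059064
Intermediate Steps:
D(N) = 2 (D(N) = 2 - (N - N)/2 = 2 - 1/2*0 = 2 + 0 = 2)
V = -2 (V = (1 + 2) - 5 = 3 - 5 = -2)
(((10*V)*27)*(-10))/91426 = (((10*(-2))*27)*(-10))/91426 = (-20*27*(-10))*(1/91426) = -540*(-10)*(1/91426) = 5400*(1/91426) = 2700/45713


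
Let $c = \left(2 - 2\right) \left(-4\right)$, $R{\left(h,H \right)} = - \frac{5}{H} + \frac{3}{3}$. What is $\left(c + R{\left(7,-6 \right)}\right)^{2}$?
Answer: $\frac{121}{36} \approx 3.3611$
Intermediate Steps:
$R{\left(h,H \right)} = 1 - \frac{5}{H}$ ($R{\left(h,H \right)} = - \frac{5}{H} + 3 \cdot \frac{1}{3} = - \frac{5}{H} + 1 = 1 - \frac{5}{H}$)
$c = 0$ ($c = 0 \left(-4\right) = 0$)
$\left(c + R{\left(7,-6 \right)}\right)^{2} = \left(0 + \frac{-5 - 6}{-6}\right)^{2} = \left(0 - - \frac{11}{6}\right)^{2} = \left(0 + \frac{11}{6}\right)^{2} = \left(\frac{11}{6}\right)^{2} = \frac{121}{36}$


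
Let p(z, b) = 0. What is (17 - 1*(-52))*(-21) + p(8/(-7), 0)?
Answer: -1449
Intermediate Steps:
(17 - 1*(-52))*(-21) + p(8/(-7), 0) = (17 - 1*(-52))*(-21) + 0 = (17 + 52)*(-21) + 0 = 69*(-21) + 0 = -1449 + 0 = -1449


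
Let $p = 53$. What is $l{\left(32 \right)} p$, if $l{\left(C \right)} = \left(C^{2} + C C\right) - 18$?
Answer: $107590$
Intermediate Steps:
$l{\left(C \right)} = -18 + 2 C^{2}$ ($l{\left(C \right)} = \left(C^{2} + C^{2}\right) - 18 = 2 C^{2} - 18 = -18 + 2 C^{2}$)
$l{\left(32 \right)} p = \left(-18 + 2 \cdot 32^{2}\right) 53 = \left(-18 + 2 \cdot 1024\right) 53 = \left(-18 + 2048\right) 53 = 2030 \cdot 53 = 107590$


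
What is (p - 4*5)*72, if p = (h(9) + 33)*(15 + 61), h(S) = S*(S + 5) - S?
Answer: 819360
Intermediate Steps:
h(S) = -S + S*(5 + S) (h(S) = S*(5 + S) - S = -S + S*(5 + S))
p = 11400 (p = (9*(4 + 9) + 33)*(15 + 61) = (9*13 + 33)*76 = (117 + 33)*76 = 150*76 = 11400)
(p - 4*5)*72 = (11400 - 4*5)*72 = (11400 - 20)*72 = 11380*72 = 819360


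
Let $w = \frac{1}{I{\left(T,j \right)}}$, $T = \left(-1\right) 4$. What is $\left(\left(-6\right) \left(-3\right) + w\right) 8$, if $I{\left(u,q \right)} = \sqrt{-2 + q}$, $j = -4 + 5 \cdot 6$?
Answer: $144 + \frac{2 \sqrt{6}}{3} \approx 145.63$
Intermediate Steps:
$T = -4$
$j = 26$ ($j = -4 + 30 = 26$)
$w = \frac{\sqrt{6}}{12}$ ($w = \frac{1}{\sqrt{-2 + 26}} = \frac{1}{\sqrt{24}} = \frac{1}{2 \sqrt{6}} = \frac{\sqrt{6}}{12} \approx 0.20412$)
$\left(\left(-6\right) \left(-3\right) + w\right) 8 = \left(\left(-6\right) \left(-3\right) + \frac{\sqrt{6}}{12}\right) 8 = \left(18 + \frac{\sqrt{6}}{12}\right) 8 = 144 + \frac{2 \sqrt{6}}{3}$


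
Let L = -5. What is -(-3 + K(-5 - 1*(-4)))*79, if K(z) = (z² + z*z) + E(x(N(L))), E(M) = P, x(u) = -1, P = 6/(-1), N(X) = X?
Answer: 553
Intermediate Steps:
P = -6 (P = 6*(-1) = -6)
E(M) = -6
K(z) = -6 + 2*z² (K(z) = (z² + z*z) - 6 = (z² + z²) - 6 = 2*z² - 6 = -6 + 2*z²)
-(-3 + K(-5 - 1*(-4)))*79 = -(-3 + (-6 + 2*(-5 - 1*(-4))²))*79 = -(-3 + (-6 + 2*(-5 + 4)²))*79 = -(-3 + (-6 + 2*(-1)²))*79 = -(-3 + (-6 + 2*1))*79 = -(-3 + (-6 + 2))*79 = -(-3 - 4)*79 = -(-7)*79 = -1*(-553) = 553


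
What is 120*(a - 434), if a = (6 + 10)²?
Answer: -21360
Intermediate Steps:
a = 256 (a = 16² = 256)
120*(a - 434) = 120*(256 - 434) = 120*(-178) = -21360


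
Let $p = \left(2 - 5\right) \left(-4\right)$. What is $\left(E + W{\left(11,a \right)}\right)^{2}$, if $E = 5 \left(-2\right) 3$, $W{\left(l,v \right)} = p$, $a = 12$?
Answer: $324$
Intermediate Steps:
$p = 12$ ($p = \left(-3\right) \left(-4\right) = 12$)
$W{\left(l,v \right)} = 12$
$E = -30$ ($E = \left(-10\right) 3 = -30$)
$\left(E + W{\left(11,a \right)}\right)^{2} = \left(-30 + 12\right)^{2} = \left(-18\right)^{2} = 324$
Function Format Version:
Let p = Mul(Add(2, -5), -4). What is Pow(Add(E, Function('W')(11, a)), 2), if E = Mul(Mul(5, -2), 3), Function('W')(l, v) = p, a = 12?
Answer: 324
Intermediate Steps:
p = 12 (p = Mul(-3, -4) = 12)
Function('W')(l, v) = 12
E = -30 (E = Mul(-10, 3) = -30)
Pow(Add(E, Function('W')(11, a)), 2) = Pow(Add(-30, 12), 2) = Pow(-18, 2) = 324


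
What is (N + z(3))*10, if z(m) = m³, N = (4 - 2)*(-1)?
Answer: 250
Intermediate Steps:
N = -2 (N = 2*(-1) = -2)
(N + z(3))*10 = (-2 + 3³)*10 = (-2 + 27)*10 = 25*10 = 250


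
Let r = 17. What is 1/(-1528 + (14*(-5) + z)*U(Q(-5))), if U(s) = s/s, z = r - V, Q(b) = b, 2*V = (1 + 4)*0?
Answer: -1/1581 ≈ -0.00063251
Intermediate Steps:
V = 0 (V = ((1 + 4)*0)/2 = (5*0)/2 = (½)*0 = 0)
z = 17 (z = 17 - 1*0 = 17 + 0 = 17)
U(s) = 1
1/(-1528 + (14*(-5) + z)*U(Q(-5))) = 1/(-1528 + (14*(-5) + 17)*1) = 1/(-1528 + (-70 + 17)*1) = 1/(-1528 - 53*1) = 1/(-1528 - 53) = 1/(-1581) = -1/1581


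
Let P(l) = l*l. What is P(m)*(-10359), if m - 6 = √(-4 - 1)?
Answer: -321129 - 124308*I*√5 ≈ -3.2113e+5 - 2.7796e+5*I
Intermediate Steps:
m = 6 + I*√5 (m = 6 + √(-4 - 1) = 6 + √(-5) = 6 + I*√5 ≈ 6.0 + 2.2361*I)
P(l) = l²
P(m)*(-10359) = (6 + I*√5)²*(-10359) = -10359*(6 + I*√5)²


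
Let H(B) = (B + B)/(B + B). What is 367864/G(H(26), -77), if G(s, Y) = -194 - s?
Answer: -367864/195 ≈ -1886.5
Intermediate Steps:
H(B) = 1 (H(B) = (2*B)/((2*B)) = (2*B)*(1/(2*B)) = 1)
367864/G(H(26), -77) = 367864/(-194 - 1*1) = 367864/(-194 - 1) = 367864/(-195) = 367864*(-1/195) = -367864/195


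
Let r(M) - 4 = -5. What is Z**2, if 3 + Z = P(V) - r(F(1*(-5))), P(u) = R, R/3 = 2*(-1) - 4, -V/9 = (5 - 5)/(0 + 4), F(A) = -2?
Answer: 400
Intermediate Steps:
r(M) = -1 (r(M) = 4 - 5 = -1)
V = 0 (V = -9*(5 - 5)/(0 + 4) = -0/4 = -9*0 = 0)
R = -18 (R = 3*(2*(-1) - 4) = 3*(-2 - 4) = 3*(-6) = -18)
P(u) = -18
Z = -20 (Z = -3 + (-18 - 1*(-1)) = -3 + (-18 + 1) = -3 - 17 = -20)
Z**2 = (-20)**2 = 400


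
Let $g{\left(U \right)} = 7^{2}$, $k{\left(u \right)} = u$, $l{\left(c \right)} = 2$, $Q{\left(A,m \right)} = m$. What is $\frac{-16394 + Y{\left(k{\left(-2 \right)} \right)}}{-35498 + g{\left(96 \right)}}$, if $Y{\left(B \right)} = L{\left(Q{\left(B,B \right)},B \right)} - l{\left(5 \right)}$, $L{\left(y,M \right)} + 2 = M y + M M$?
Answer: $\frac{16390}{35449} \approx 0.46235$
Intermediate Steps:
$g{\left(U \right)} = 49$
$L{\left(y,M \right)} = -2 + M^{2} + M y$ ($L{\left(y,M \right)} = -2 + \left(M y + M M\right) = -2 + \left(M y + M^{2}\right) = -2 + \left(M^{2} + M y\right) = -2 + M^{2} + M y$)
$Y{\left(B \right)} = -4 + 2 B^{2}$ ($Y{\left(B \right)} = \left(-2 + B^{2} + B B\right) - 2 = \left(-2 + B^{2} + B^{2}\right) - 2 = \left(-2 + 2 B^{2}\right) - 2 = -4 + 2 B^{2}$)
$\frac{-16394 + Y{\left(k{\left(-2 \right)} \right)}}{-35498 + g{\left(96 \right)}} = \frac{-16394 - \left(4 - 2 \left(-2\right)^{2}\right)}{-35498 + 49} = \frac{-16394 + \left(-4 + 2 \cdot 4\right)}{-35449} = \left(-16394 + \left(-4 + 8\right)\right) \left(- \frac{1}{35449}\right) = \left(-16394 + 4\right) \left(- \frac{1}{35449}\right) = \left(-16390\right) \left(- \frac{1}{35449}\right) = \frac{16390}{35449}$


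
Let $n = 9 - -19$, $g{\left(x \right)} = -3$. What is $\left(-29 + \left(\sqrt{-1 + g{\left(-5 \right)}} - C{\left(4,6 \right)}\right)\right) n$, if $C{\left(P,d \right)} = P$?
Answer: $-924 + 56 i \approx -924.0 + 56.0 i$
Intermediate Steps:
$n = 28$ ($n = 9 + 19 = 28$)
$\left(-29 + \left(\sqrt{-1 + g{\left(-5 \right)}} - C{\left(4,6 \right)}\right)\right) n = \left(-29 + \left(\sqrt{-1 - 3} - 4\right)\right) 28 = \left(-29 - \left(4 - \sqrt{-4}\right)\right) 28 = \left(-29 - \left(4 - 2 i\right)\right) 28 = \left(-33 + 2 i\right) 28 = -924 + 56 i$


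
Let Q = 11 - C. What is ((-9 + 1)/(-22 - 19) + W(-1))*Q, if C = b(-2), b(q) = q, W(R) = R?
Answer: -429/41 ≈ -10.463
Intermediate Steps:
C = -2
Q = 13 (Q = 11 - 1*(-2) = 11 + 2 = 13)
((-9 + 1)/(-22 - 19) + W(-1))*Q = ((-9 + 1)/(-22 - 19) - 1)*13 = (-8/(-41) - 1)*13 = (-8*(-1/41) - 1)*13 = (8/41 - 1)*13 = -33/41*13 = -429/41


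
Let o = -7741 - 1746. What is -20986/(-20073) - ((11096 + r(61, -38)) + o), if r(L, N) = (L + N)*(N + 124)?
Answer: -71980865/20073 ≈ -3586.0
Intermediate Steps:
o = -9487
r(L, N) = (124 + N)*(L + N) (r(L, N) = (L + N)*(124 + N) = (124 + N)*(L + N))
-20986/(-20073) - ((11096 + r(61, -38)) + o) = -20986/(-20073) - ((11096 + ((-38)² + 124*61 + 124*(-38) + 61*(-38))) - 9487) = -20986*(-1/20073) - ((11096 + (1444 + 7564 - 4712 - 2318)) - 9487) = 20986/20073 - ((11096 + 1978) - 9487) = 20986/20073 - (13074 - 9487) = 20986/20073 - 1*3587 = 20986/20073 - 3587 = -71980865/20073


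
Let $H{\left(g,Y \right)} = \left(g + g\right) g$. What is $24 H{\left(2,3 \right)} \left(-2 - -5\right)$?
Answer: $576$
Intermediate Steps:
$H{\left(g,Y \right)} = 2 g^{2}$ ($H{\left(g,Y \right)} = 2 g g = 2 g^{2}$)
$24 H{\left(2,3 \right)} \left(-2 - -5\right) = 24 \cdot 2 \cdot 2^{2} \left(-2 - -5\right) = 24 \cdot 2 \cdot 4 \left(-2 + 5\right) = 24 \cdot 8 \cdot 3 = 192 \cdot 3 = 576$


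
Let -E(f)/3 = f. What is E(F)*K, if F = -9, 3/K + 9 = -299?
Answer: -81/308 ≈ -0.26299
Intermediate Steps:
K = -3/308 (K = 3/(-9 - 299) = 3/(-308) = 3*(-1/308) = -3/308 ≈ -0.0097403)
E(f) = -3*f
E(F)*K = -3*(-9)*(-3/308) = 27*(-3/308) = -81/308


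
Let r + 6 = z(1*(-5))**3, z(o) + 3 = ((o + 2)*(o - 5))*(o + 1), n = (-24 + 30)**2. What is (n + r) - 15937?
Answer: -1876774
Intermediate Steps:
n = 36 (n = 6**2 = 36)
z(o) = -3 + (1 + o)*(-5 + o)*(2 + o) (z(o) = -3 + ((o + 2)*(o - 5))*(o + 1) = -3 + ((2 + o)*(-5 + o))*(1 + o) = -3 + ((-5 + o)*(2 + o))*(1 + o) = -3 + (1 + o)*(-5 + o)*(2 + o))
r = -1860873 (r = -6 + (-13 + (1*(-5))**3 - 13*(-5) - 2*(1*(-5))**2)**3 = -6 + (-13 + (-5)**3 - 13*(-5) - 2*(-5)**2)**3 = -6 + (-13 - 125 + 65 - 2*25)**3 = -6 + (-13 - 125 + 65 - 50)**3 = -6 + (-123)**3 = -6 - 1860867 = -1860873)
(n + r) - 15937 = (36 - 1860873) - 15937 = -1860837 - 15937 = -1876774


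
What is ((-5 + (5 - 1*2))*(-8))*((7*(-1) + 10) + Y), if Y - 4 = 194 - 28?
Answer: 2768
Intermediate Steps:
Y = 170 (Y = 4 + (194 - 28) = 4 + 166 = 170)
((-5 + (5 - 1*2))*(-8))*((7*(-1) + 10) + Y) = ((-5 + (5 - 1*2))*(-8))*((7*(-1) + 10) + 170) = ((-5 + (5 - 2))*(-8))*((-7 + 10) + 170) = ((-5 + 3)*(-8))*(3 + 170) = -2*(-8)*173 = 16*173 = 2768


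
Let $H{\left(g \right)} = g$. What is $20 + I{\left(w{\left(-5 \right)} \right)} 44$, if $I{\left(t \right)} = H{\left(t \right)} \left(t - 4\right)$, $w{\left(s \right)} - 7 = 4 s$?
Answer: $9744$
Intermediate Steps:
$w{\left(s \right)} = 7 + 4 s$
$I{\left(t \right)} = t \left(-4 + t\right)$ ($I{\left(t \right)} = t \left(t - 4\right) = t \left(-4 + t\right)$)
$20 + I{\left(w{\left(-5 \right)} \right)} 44 = 20 + \left(7 + 4 \left(-5\right)\right) \left(-4 + \left(7 + 4 \left(-5\right)\right)\right) 44 = 20 + \left(7 - 20\right) \left(-4 + \left(7 - 20\right)\right) 44 = 20 + - 13 \left(-4 - 13\right) 44 = 20 + \left(-13\right) \left(-17\right) 44 = 20 + 221 \cdot 44 = 20 + 9724 = 9744$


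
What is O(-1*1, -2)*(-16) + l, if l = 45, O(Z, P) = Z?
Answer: 61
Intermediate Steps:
O(-1*1, -2)*(-16) + l = -1*1*(-16) + 45 = -1*(-16) + 45 = 16 + 45 = 61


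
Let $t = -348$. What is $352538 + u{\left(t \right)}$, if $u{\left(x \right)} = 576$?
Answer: $353114$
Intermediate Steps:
$352538 + u{\left(t \right)} = 352538 + 576 = 353114$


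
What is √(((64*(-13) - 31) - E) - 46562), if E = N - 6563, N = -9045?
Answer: I*√31817 ≈ 178.37*I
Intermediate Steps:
E = -15608 (E = -9045 - 6563 = -15608)
√(((64*(-13) - 31) - E) - 46562) = √(((64*(-13) - 31) - 1*(-15608)) - 46562) = √(((-832 - 31) + 15608) - 46562) = √((-863 + 15608) - 46562) = √(14745 - 46562) = √(-31817) = I*√31817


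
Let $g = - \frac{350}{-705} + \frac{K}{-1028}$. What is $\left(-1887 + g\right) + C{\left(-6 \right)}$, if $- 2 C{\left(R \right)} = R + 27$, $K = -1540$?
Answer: $- \frac{137374865}{72474} \approx -1895.5$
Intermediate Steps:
$g = \frac{72275}{36237}$ ($g = - \frac{350}{-705} - \frac{1540}{-1028} = \left(-350\right) \left(- \frac{1}{705}\right) - - \frac{385}{257} = \frac{70}{141} + \frac{385}{257} = \frac{72275}{36237} \approx 1.9945$)
$C{\left(R \right)} = - \frac{27}{2} - \frac{R}{2}$ ($C{\left(R \right)} = - \frac{R + 27}{2} = - \frac{27 + R}{2} = - \frac{27}{2} - \frac{R}{2}$)
$\left(-1887 + g\right) + C{\left(-6 \right)} = \left(-1887 + \frac{72275}{36237}\right) - \frac{21}{2} = - \frac{68306944}{36237} + \left(- \frac{27}{2} + 3\right) = - \frac{68306944}{36237} - \frac{21}{2} = - \frac{137374865}{72474}$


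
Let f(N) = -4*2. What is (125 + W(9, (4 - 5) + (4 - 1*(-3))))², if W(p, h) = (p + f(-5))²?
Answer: 15876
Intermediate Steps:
f(N) = -8
W(p, h) = (-8 + p)² (W(p, h) = (p - 8)² = (-8 + p)²)
(125 + W(9, (4 - 5) + (4 - 1*(-3))))² = (125 + (-8 + 9)²)² = (125 + 1²)² = (125 + 1)² = 126² = 15876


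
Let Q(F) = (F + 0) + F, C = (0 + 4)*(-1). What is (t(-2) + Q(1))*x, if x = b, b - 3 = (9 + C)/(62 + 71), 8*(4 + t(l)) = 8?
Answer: -404/133 ≈ -3.0376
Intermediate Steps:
t(l) = -3 (t(l) = -4 + (⅛)*8 = -4 + 1 = -3)
C = -4 (C = 4*(-1) = -4)
Q(F) = 2*F (Q(F) = F + F = 2*F)
b = 404/133 (b = 3 + (9 - 4)/(62 + 71) = 3 + 5/133 = 404/133 ≈ 3.0376)
x = 404/133 ≈ 3.0376
(t(-2) + Q(1))*x = (-3 + 2*1)*(404/133) = (-3 + 2)*(404/133) = -1*404/133 = -404/133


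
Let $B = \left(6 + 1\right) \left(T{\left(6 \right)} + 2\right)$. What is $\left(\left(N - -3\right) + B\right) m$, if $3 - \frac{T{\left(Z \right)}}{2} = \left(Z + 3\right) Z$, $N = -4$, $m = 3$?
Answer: $-2103$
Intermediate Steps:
$T{\left(Z \right)} = 6 - 2 Z \left(3 + Z\right)$ ($T{\left(Z \right)} = 6 - 2 \left(Z + 3\right) Z = 6 - 2 \left(3 + Z\right) Z = 6 - 2 Z \left(3 + Z\right)$)
$B = -700$ ($B = \left(6 + 1\right) \left(\left(6 - 36 - 2 \cdot 6^{2}\right) + 2\right) = 7 \left(\left(6 - 36 - 72\right) + 2\right) = 7 \left(-102 + 2\right) = 7 \left(-100\right) = -700$)
$\left(\left(N - -3\right) + B\right) m = \left(\left(-4 - -3\right) - 700\right) 3 = \left(\left(-4 + 3\right) - 700\right) 3 = \left(-1 - 700\right) 3 = \left(-701\right) 3 = -2103$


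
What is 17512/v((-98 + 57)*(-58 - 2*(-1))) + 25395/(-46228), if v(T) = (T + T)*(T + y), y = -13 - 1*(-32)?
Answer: -2403138347/4387730620 ≈ -0.54770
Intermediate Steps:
y = 19 (y = -13 + 32 = 19)
v(T) = 2*T*(19 + T) (v(T) = (T + T)*(T + 19) = (2*T)*(19 + T) = 2*T*(19 + T))
17512/v((-98 + 57)*(-58 - 2*(-1))) + 25395/(-46228) = 17512/((2*((-98 + 57)*(-58 - 2*(-1)))*(19 + (-98 + 57)*(-58 - 2*(-1))))) + 25395/(-46228) = 17512/((2*(-41*(-58 + 2))*(19 - 41*(-58 + 2)))) + 25395*(-1/46228) = 17512/((2*(-41*(-56))*(19 - 41*(-56)))) - 25395/46228 = 17512/((2*2296*(19 + 2296))) - 25395/46228 = 17512/((2*2296*2315)) - 25395/46228 = 17512/10630480 - 25395/46228 = 17512*(1/10630480) - 25395/46228 = 2189/1328810 - 25395/46228 = -2403138347/4387730620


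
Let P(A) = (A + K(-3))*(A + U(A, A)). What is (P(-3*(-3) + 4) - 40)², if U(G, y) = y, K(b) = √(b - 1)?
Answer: 86100 + 30992*I ≈ 86100.0 + 30992.0*I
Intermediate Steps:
K(b) = √(-1 + b)
P(A) = 2*A*(A + 2*I) (P(A) = (A + √(-1 - 3))*(A + A) = (A + √(-4))*(2*A) = (A + 2*I)*(2*A) = 2*A*(A + 2*I))
(P(-3*(-3) + 4) - 40)² = (2*(-3*(-3) + 4)*((-3*(-3) + 4) + 2*I) - 40)² = (2*(9 + 4)*((9 + 4) + 2*I) - 40)² = (2*13*(13 + 2*I) - 40)² = ((338 + 52*I) - 40)² = (298 + 52*I)²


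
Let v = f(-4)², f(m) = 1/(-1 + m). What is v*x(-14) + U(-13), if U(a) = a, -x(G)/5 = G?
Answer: -51/5 ≈ -10.200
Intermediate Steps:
x(G) = -5*G
v = 1/25 (v = (1/(-1 - 4))² = (1/(-5))² = (-⅕)² = 1/25 ≈ 0.040000)
v*x(-14) + U(-13) = (-5*(-14))/25 - 13 = (1/25)*70 - 13 = 14/5 - 13 = -51/5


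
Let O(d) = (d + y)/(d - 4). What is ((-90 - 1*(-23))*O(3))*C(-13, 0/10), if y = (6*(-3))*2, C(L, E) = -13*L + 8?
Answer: -391347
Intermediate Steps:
C(L, E) = 8 - 13*L
y = -36 (y = -18*2 = -36)
O(d) = (-36 + d)/(-4 + d) (O(d) = (d - 36)/(d - 4) = (-36 + d)/(-4 + d))
((-90 - 1*(-23))*O(3))*C(-13, 0/10) = ((-90 - 1*(-23))*((-36 + 3)/(-4 + 3)))*(8 - 13*(-13)) = ((-90 + 23)*(-33/(-1)))*(8 + 169) = -(-67)*(-33)*177 = -67*33*177 = -2211*177 = -391347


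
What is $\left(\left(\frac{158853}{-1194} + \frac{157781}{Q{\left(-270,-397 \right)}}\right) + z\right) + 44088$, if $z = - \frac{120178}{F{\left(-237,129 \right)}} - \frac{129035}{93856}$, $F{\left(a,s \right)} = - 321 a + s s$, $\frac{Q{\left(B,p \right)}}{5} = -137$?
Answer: $\frac{25932194039480516449}{593116148489760} \approx 43722.0$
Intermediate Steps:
$Q{\left(B,p \right)} = -685$ ($Q{\left(B,p \right)} = 5 \left(-137\right) = -685$)
$F{\left(a,s \right)} = s^{2} - 321 a$ ($F{\left(a,s \right)} = - 321 a + s^{2} = s^{2} - 321 a$)
$z = - \frac{11621646749}{4351070304}$ ($z = - \frac{120178}{129^{2} - -76077} - \frac{129035}{93856} = - \frac{120178}{16641 + 76077} - \frac{129035}{93856} = - \frac{120178}{92718} - \frac{129035}{93856} = \left(-120178\right) \frac{1}{92718} - \frac{129035}{93856} = - \frac{60089}{46359} - \frac{129035}{93856} = - \frac{11621646749}{4351070304} \approx -2.671$)
$\left(\left(\frac{158853}{-1194} + \frac{157781}{Q{\left(-270,-397 \right)}}\right) + z\right) + 44088 = \left(\left(\frac{158853}{-1194} + \frac{157781}{-685}\right) - \frac{11621646749}{4351070304}\right) + 44088 = \left(\left(158853 \left(- \frac{1}{1194}\right) + 157781 \left(- \frac{1}{685}\right)\right) - \frac{11621646749}{4351070304}\right) + 44088 = \left(\left(- \frac{52951}{398} - \frac{157781}{685}\right) - \frac{11621646749}{4351070304}\right) + 44088 = \left(- \frac{99068273}{272630} - \frac{11621646749}{4351070304}\right) + 44088 = - \frac{217110715136022431}{593116148489760} + 44088 = \frac{25932194039480516449}{593116148489760}$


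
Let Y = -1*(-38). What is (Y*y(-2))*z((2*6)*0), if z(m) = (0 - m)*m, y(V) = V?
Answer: 0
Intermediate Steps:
z(m) = -m**2 (z(m) = (-m)*m = -m**2)
Y = 38
(Y*y(-2))*z((2*6)*0) = (38*(-2))*(-((2*6)*0)**2) = -(-76)*(12*0)**2 = -(-76)*0**2 = -(-76)*0 = -76*0 = 0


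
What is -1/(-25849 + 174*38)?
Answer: 1/19237 ≈ 5.1983e-5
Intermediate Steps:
-1/(-25849 + 174*38) = -1/(-25849 + 6612) = -1/(-19237) = -1*(-1/19237) = 1/19237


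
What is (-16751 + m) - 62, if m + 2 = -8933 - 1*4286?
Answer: -30034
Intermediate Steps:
m = -13221 (m = -2 + (-8933 - 1*4286) = -2 + (-8933 - 4286) = -2 - 13219 = -13221)
(-16751 + m) - 62 = (-16751 - 13221) - 62 = -29972 - 62 = -30034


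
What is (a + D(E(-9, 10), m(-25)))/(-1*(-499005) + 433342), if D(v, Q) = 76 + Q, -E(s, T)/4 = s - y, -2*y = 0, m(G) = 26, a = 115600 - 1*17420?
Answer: 98282/932347 ≈ 0.10541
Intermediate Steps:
a = 98180 (a = 115600 - 17420 = 98180)
y = 0 (y = -½*0 = 0)
E(s, T) = -4*s (E(s, T) = -4*(s - 1*0) = -4*(s + 0) = -4*s)
(a + D(E(-9, 10), m(-25)))/(-1*(-499005) + 433342) = (98180 + (76 + 26))/(-1*(-499005) + 433342) = (98180 + 102)/(499005 + 433342) = 98282/932347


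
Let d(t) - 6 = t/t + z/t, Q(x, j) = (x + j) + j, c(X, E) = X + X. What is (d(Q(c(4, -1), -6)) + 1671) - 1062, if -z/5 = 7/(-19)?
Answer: 46781/76 ≈ 615.54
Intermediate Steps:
z = 35/19 (z = -35/(-19) = -35*(-1)/19 = -5*(-7/19) = 35/19 ≈ 1.8421)
c(X, E) = 2*X
Q(x, j) = x + 2*j (Q(x, j) = (j + x) + j = x + 2*j)
d(t) = 7 + 35/(19*t) (d(t) = 6 + (t/t + 35/(19*t)) = 6 + (1 + 35/(19*t)) = 7 + 35/(19*t))
(d(Q(c(4, -1), -6)) + 1671) - 1062 = ((7 + 35/(19*(2*4 + 2*(-6)))) + 1671) - 1062 = ((7 + 35/(19*(8 - 12))) + 1671) - 1062 = ((7 + (35/19)/(-4)) + 1671) - 1062 = ((7 + (35/19)*(-¼)) + 1671) - 1062 = ((7 - 35/76) + 1671) - 1062 = (497/76 + 1671) - 1062 = 127493/76 - 1062 = 46781/76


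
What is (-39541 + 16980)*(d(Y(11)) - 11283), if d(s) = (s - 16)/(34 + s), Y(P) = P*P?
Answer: 7890754872/31 ≈ 2.5454e+8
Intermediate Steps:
Y(P) = P²
d(s) = (-16 + s)/(34 + s)
(-39541 + 16980)*(d(Y(11)) - 11283) = (-39541 + 16980)*((-16 + 11²)/(34 + 11²) - 11283) = -22561*((-16 + 121)/(34 + 121) - 11283) = -22561*(105/155 - 11283) = -22561*((1/155)*105 - 11283) = -22561*(21/31 - 11283) = -22561*(-349752/31) = 7890754872/31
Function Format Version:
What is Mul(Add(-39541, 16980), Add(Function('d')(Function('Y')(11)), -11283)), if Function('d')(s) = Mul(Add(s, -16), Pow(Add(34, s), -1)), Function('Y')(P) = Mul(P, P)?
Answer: Rational(7890754872, 31) ≈ 2.5454e+8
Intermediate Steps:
Function('Y')(P) = Pow(P, 2)
Function('d')(s) = Mul(Pow(Add(34, s), -1), Add(-16, s)) (Function('d')(s) = Mul(Add(-16, s), Pow(Add(34, s), -1)) = Mul(Pow(Add(34, s), -1), Add(-16, s)))
Mul(Add(-39541, 16980), Add(Function('d')(Function('Y')(11)), -11283)) = Mul(Add(-39541, 16980), Add(Mul(Pow(Add(34, Pow(11, 2)), -1), Add(-16, Pow(11, 2))), -11283)) = Mul(-22561, Add(Mul(Pow(Add(34, 121), -1), Add(-16, 121)), -11283)) = Mul(-22561, Add(Mul(Pow(155, -1), 105), -11283)) = Mul(-22561, Add(Mul(Rational(1, 155), 105), -11283)) = Mul(-22561, Add(Rational(21, 31), -11283)) = Mul(-22561, Rational(-349752, 31)) = Rational(7890754872, 31)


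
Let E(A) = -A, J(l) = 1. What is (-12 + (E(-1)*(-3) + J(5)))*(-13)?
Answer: 182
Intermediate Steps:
(-12 + (E(-1)*(-3) + J(5)))*(-13) = (-12 + (-1*(-1)*(-3) + 1))*(-13) = (-12 + (1*(-3) + 1))*(-13) = (-12 + (-3 + 1))*(-13) = (-12 - 2)*(-13) = -14*(-13) = 182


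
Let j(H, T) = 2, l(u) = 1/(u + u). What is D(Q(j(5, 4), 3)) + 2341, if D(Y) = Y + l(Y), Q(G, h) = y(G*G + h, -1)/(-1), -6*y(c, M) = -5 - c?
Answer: 9355/4 ≈ 2338.8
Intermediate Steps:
l(u) = 1/(2*u)
y(c, M) = 5/6 + c/6 (y(c, M) = -(-5 - c)/6 = 5/6 + c/6)
Q(G, h) = -5/6 - h/6 - G**2/6 (Q(G, h) = (5/6 + (G*G + h)/6)/(-1) = (5/6 + (G**2 + h)/6)*(-1) = (5/6 + (h + G**2)/6)*(-1) = (5/6 + (h/6 + G**2/6))*(-1) = (5/6 + h/6 + G**2/6)*(-1) = -5/6 - h/6 - G**2/6)
D(Y) = Y + 1/(2*Y)
D(Q(j(5, 4), 3)) + 2341 = ((-5/6 - 1/6*3 - 1/6*2**2) + 1/(2*(-5/6 - 1/6*3 - 1/6*2**2))) + 2341 = ((-5/6 - 1/2 - 1/6*4) + 1/(2*(-5/6 - 1/2 - 1/6*4))) + 2341 = ((-5/6 - 1/2 - 2/3) + 1/(2*(-5/6 - 1/2 - 2/3))) + 2341 = (-2 + (1/2)/(-2)) + 2341 = (-2 + (1/2)*(-1/2)) + 2341 = (-2 - 1/4) + 2341 = -9/4 + 2341 = 9355/4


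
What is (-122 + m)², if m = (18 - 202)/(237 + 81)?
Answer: 379860100/25281 ≈ 15026.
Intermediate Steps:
m = -92/159 (m = -184/318 = -184*1/318 = -92/159 ≈ -0.57862)
(-122 + m)² = (-122 - 92/159)² = (-19490/159)² = 379860100/25281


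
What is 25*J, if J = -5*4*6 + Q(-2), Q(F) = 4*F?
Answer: -3200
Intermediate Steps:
J = -128 (J = -5*4*6 + 4*(-2) = -20*6 - 8 = -120 - 8 = -128)
25*J = 25*(-128) = -3200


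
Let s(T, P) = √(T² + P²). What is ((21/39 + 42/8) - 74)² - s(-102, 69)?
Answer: 12581209/2704 - 3*√1685 ≈ 4529.7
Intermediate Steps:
s(T, P) = √(P² + T²)
((21/39 + 42/8) - 74)² - s(-102, 69) = ((21/39 + 42/8) - 74)² - √(69² + (-102)²) = ((21*(1/39) + 42*(⅛)) - 74)² - √(4761 + 10404) = ((7/13 + 21/4) - 74)² - √15165 = (301/52 - 74)² - 3*√1685 = (-3547/52)² - 3*√1685 = 12581209/2704 - 3*√1685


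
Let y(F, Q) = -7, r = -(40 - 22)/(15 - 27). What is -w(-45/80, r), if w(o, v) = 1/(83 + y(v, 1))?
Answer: -1/76 ≈ -0.013158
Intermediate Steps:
r = 3/2 (r = -18/(-12) = -18*(-1)/12 = -1*(-3/2) = 3/2 ≈ 1.5000)
w(o, v) = 1/76 (w(o, v) = 1/(83 - 7) = 1/76)
-w(-45/80, r) = -1*1/76 = -1/76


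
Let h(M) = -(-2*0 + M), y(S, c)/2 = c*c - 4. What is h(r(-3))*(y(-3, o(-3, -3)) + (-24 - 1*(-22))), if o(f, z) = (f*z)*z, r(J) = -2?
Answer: 2896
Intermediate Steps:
o(f, z) = f*z²
y(S, c) = -8 + 2*c² (y(S, c) = 2*(c*c - 4) = 2*(c² - 4) = 2*(-4 + c²) = -8 + 2*c²)
h(M) = -M (h(M) = -(0 + M) = -M)
h(r(-3))*(y(-3, o(-3, -3)) + (-24 - 1*(-22))) = (-1*(-2))*((-8 + 2*(-3*(-3)²)²) + (-24 - 1*(-22))) = 2*((-8 + 2*(-3*9)²) + (-24 + 22)) = 2*((-8 + 2*(-27)²) - 2) = 2*((-8 + 2*729) - 2) = 2*((-8 + 1458) - 2) = 2*(1450 - 2) = 2*1448 = 2896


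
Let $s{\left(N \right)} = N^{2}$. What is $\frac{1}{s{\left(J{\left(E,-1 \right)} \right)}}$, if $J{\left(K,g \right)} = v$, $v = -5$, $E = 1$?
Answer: $\frac{1}{25} \approx 0.04$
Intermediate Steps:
$J{\left(K,g \right)} = -5$
$\frac{1}{s{\left(J{\left(E,-1 \right)} \right)}} = \frac{1}{\left(-5\right)^{2}} = \frac{1}{25}$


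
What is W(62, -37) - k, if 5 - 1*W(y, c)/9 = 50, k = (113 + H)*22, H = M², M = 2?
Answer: -2979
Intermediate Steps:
H = 4 (H = 2² = 4)
k = 2574 (k = (113 + 4)*22 = 117*22 = 2574)
W(y, c) = -405 (W(y, c) = 45 - 9*50 = 45 - 450 = -405)
W(62, -37) - k = -405 - 1*2574 = -405 - 2574 = -2979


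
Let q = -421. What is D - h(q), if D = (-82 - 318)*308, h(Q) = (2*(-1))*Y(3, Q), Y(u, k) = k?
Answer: -124042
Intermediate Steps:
h(Q) = -2*Q (h(Q) = (2*(-1))*Q = -2*Q)
D = -123200 (D = -400*308 = -123200)
D - h(q) = -123200 - (-2)*(-421) = -123200 - 1*842 = -123200 - 842 = -124042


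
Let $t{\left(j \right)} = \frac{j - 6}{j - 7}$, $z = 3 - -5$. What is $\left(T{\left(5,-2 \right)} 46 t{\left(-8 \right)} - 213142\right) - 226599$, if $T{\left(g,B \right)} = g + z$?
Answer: $- \frac{6587743}{15} \approx -4.3918 \cdot 10^{5}$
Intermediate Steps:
$z = 8$ ($z = 3 + 5 = 8$)
$t{\left(j \right)} = \frac{-6 + j}{-7 + j}$
$T{\left(g,B \right)} = 8 + g$ ($T{\left(g,B \right)} = g + 8 = 8 + g$)
$\left(T{\left(5,-2 \right)} 46 t{\left(-8 \right)} - 213142\right) - 226599 = \left(\left(8 + 5\right) 46 \frac{-6 - 8}{-7 - 8} - 213142\right) - 226599 = \left(13 \cdot 46 \frac{1}{-15} \left(-14\right) - 213142\right) - 226599 = \left(598 \left(\left(- \frac{1}{15}\right) \left(-14\right)\right) - 213142\right) - 226599 = \left(598 \cdot \frac{14}{15} - 213142\right) - 226599 = \left(\frac{8372}{15} - 213142\right) - 226599 = - \frac{3188758}{15} - 226599 = - \frac{6587743}{15}$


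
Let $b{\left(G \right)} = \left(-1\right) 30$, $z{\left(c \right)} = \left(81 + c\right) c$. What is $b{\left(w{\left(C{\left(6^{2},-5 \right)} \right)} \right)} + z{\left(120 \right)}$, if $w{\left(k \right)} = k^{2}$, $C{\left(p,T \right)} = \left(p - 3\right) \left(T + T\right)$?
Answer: $24090$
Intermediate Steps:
$C{\left(p,T \right)} = 2 T \left(-3 + p\right)$ ($C{\left(p,T \right)} = \left(-3 + p\right) 2 T = 2 T \left(-3 + p\right)$)
$z{\left(c \right)} = c \left(81 + c\right)$
$b{\left(G \right)} = -30$
$b{\left(w{\left(C{\left(6^{2},-5 \right)} \right)} \right)} + z{\left(120 \right)} = -30 + 120 \left(81 + 120\right) = -30 + 120 \cdot 201 = -30 + 24120 = 24090$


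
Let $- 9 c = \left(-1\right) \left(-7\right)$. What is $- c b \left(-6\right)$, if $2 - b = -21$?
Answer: $- \frac{322}{3} \approx -107.33$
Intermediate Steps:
$c = - \frac{7}{9}$ ($c = - \frac{\left(-1\right) \left(-7\right)}{9} = \left(- \frac{1}{9}\right) 7 = - \frac{7}{9} \approx -0.77778$)
$b = 23$ ($b = 2 - -21 = 2 + 21 = 23$)
$- c b \left(-6\right) = - \left(- \frac{7}{9}\right) 23 \left(-6\right) = - \frac{\left(-161\right) \left(-6\right)}{9} = \left(-1\right) \frac{322}{3} = - \frac{322}{3}$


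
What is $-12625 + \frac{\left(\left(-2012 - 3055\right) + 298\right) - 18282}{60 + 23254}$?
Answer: $- \frac{294362301}{23314} \approx -12626.0$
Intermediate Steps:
$-12625 + \frac{\left(\left(-2012 - 3055\right) + 298\right) - 18282}{60 + 23254} = -12625 + \frac{\left(-5067 + 298\right) - 18282}{23314} = -12625 + \left(-4769 - 18282\right) \frac{1}{23314} = -12625 - \frac{23051}{23314} = - \frac{294362301}{23314}$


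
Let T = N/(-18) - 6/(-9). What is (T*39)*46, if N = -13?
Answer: 7475/3 ≈ 2491.7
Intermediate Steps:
T = 25/18 (T = -13/(-18) - 6/(-9) = -13*(-1/18) - 6*(-⅑) = 13/18 + ⅔ = 25/18 ≈ 1.3889)
(T*39)*46 = ((25/18)*39)*46 = (325/6)*46 = 7475/3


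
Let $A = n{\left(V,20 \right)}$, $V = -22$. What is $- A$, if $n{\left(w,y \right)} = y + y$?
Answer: $-40$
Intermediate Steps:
$n{\left(w,y \right)} = 2 y$
$A = 40$ ($A = 2 \cdot 20 = 40$)
$- A = \left(-1\right) 40 = -40$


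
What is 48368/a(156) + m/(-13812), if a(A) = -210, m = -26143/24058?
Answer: -892897416961/3876706120 ≈ -230.32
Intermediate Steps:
m = -26143/24058 (m = -26143*1/24058 = -26143/24058 ≈ -1.0867)
48368/a(156) + m/(-13812) = 48368/(-210) - 26143/24058/(-13812) = 48368*(-1/210) - 26143/24058*(-1/13812) = -24184/105 + 26143/332289096 = -892897416961/3876706120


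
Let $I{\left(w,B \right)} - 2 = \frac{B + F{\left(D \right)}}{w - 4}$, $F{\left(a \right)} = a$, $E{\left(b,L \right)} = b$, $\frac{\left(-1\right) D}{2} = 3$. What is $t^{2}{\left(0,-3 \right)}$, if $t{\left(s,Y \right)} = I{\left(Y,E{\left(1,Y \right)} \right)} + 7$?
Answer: $\frac{4624}{49} \approx 94.367$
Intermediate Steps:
$D = -6$ ($D = \left(-2\right) 3 = -6$)
$I{\left(w,B \right)} = 2 + \frac{-6 + B}{-4 + w}$ ($I{\left(w,B \right)} = 2 + \frac{B - 6}{w - 4} = 2 + \frac{-6 + B}{-4 + w}$)
$t{\left(s,Y \right)} = 7 + \frac{-13 + 2 Y}{-4 + Y}$ ($t{\left(s,Y \right)} = \frac{-14 + 1 + 2 Y}{-4 + Y} + 7 = \frac{-13 + 2 Y}{-4 + Y} + 7 = 7 + \frac{-13 + 2 Y}{-4 + Y}$)
$t^{2}{\left(0,-3 \right)} = \left(\frac{-41 + 9 \left(-3\right)}{-4 - 3}\right)^{2} = \left(\frac{-41 - 27}{-7}\right)^{2} = \left(\left(- \frac{1}{7}\right) \left(-68\right)\right)^{2} = \left(\frac{68}{7}\right)^{2} = \frac{4624}{49}$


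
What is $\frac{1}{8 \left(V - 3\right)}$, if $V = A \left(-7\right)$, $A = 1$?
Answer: $- \frac{1}{80} \approx -0.0125$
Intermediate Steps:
$V = -7$ ($V = 1 \left(-7\right) = -7$)
$\frac{1}{8 \left(V - 3\right)} = \frac{1}{8 \left(-7 - 3\right)} = \frac{1}{8 \left(-10\right)} = \frac{1}{-80} = - \frac{1}{80}$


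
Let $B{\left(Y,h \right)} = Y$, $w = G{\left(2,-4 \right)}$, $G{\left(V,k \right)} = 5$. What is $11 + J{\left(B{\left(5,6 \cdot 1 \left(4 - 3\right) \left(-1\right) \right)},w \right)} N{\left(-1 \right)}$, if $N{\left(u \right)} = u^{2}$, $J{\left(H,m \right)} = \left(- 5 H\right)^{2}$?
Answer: $636$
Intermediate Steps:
$w = 5$
$J{\left(H,m \right)} = 25 H^{2}$
$11 + J{\left(B{\left(5,6 \cdot 1 \left(4 - 3\right) \left(-1\right) \right)},w \right)} N{\left(-1 \right)} = 11 + 25 \cdot 5^{2} \left(-1\right)^{2} = 11 + 25 \cdot 25 \cdot 1 = 11 + 625 \cdot 1 = 11 + 625 = 636$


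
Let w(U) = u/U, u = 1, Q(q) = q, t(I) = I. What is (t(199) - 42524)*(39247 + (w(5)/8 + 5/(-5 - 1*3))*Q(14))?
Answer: -1660773745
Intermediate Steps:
w(U) = 1/U
(t(199) - 42524)*(39247 + (w(5)/8 + 5/(-5 - 1*3))*Q(14)) = (199 - 42524)*(39247 + (1/(5*8) + 5/(-5 - 1*3))*14) = -42325*(39247 + ((⅕)*(⅛) + 5/(-5 - 3))*14) = -42325*(39247 + (1/40 + 5/(-8))*14) = -42325*(39247 + (1/40 + 5*(-⅛))*14) = -42325*(39247 + (1/40 - 5/8)*14) = -42325*(39247 - ⅗*14) = -42325*(39247 - 42/5) = -42325*196193/5 = -1660773745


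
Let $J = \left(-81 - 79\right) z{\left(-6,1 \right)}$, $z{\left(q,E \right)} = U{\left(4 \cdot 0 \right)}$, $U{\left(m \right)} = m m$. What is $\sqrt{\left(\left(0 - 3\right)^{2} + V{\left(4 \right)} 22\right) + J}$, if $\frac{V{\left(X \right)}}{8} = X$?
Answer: $\sqrt{713} \approx 26.702$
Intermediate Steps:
$U{\left(m \right)} = m^{2}$
$V{\left(X \right)} = 8 X$
$z{\left(q,E \right)} = 0$ ($z{\left(q,E \right)} = \left(4 \cdot 0\right)^{2} = 0^{2} = 0$)
$J = 0$ ($J = \left(-81 - 79\right) 0 = \left(-160\right) 0 = 0$)
$\sqrt{\left(\left(0 - 3\right)^{2} + V{\left(4 \right)} 22\right) + J} = \sqrt{\left(\left(0 - 3\right)^{2} + 8 \cdot 4 \cdot 22\right) + 0} = \sqrt{\left(\left(-3\right)^{2} + 32 \cdot 22\right) + 0} = \sqrt{\left(9 + 704\right) + 0} = \sqrt{713 + 0} = \sqrt{713}$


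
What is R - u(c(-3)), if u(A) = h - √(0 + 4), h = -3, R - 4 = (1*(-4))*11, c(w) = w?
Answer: -35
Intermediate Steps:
R = -40 (R = 4 + (1*(-4))*11 = 4 - 4*11 = 4 - 44 = -40)
u(A) = -5 (u(A) = -3 - √(0 + 4) = -3 - √4 = -3 - 1*2 = -3 - 2 = -5)
R - u(c(-3)) = -40 - 1*(-5) = -40 + 5 = -35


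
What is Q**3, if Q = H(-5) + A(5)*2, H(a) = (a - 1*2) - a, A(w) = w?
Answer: 512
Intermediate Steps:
H(a) = -2 (H(a) = (a - 2) - a = (-2 + a) - a = -2)
Q = 8 (Q = -2 + 5*2 = -2 + 10 = 8)
Q**3 = 8**3 = 512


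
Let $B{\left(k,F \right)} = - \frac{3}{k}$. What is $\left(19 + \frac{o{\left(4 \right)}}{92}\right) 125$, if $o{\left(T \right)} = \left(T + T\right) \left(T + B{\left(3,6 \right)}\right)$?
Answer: $\frac{55375}{23} \approx 2407.6$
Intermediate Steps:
$o{\left(T \right)} = 2 T \left(-1 + T\right)$ ($o{\left(T \right)} = \left(T + T\right) \left(T - \frac{3}{3}\right) = 2 T \left(T - 1\right) = 2 T \left(-1 + T\right)$)
$\left(19 + \frac{o{\left(4 \right)}}{92}\right) 125 = \left(19 + \frac{2 \cdot 4 \left(-1 + 4\right)}{92}\right) 125 = \left(19 + 2 \cdot 4 \cdot 3 \cdot \frac{1}{92}\right) 125 = \left(19 + 24 \cdot \frac{1}{92}\right) 125 = \left(19 + \frac{6}{23}\right) 125 = \frac{443}{23} \cdot 125 = \frac{55375}{23}$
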